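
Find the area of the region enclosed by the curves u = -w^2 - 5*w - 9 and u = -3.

1/6

Both boundary curves give u as a function of w, so integrate with respect to w. Setting them equal: -w^2 - 5*w - 6 = 0, i.e. -(w + 2)*(w + 3) = 0, so they meet at w = -3, -2.
For w in [-3, -2], u = -w^2 - 5*w - 9 is on the right; area = ∫[-3,-2] (-w^2 - 5*w - 6) dw = 1/6.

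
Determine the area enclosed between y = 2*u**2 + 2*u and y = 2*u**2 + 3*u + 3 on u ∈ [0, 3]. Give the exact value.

On [0, 3], (2*u**2 + 2*u) - (2*u**2 + 3*u + 3) = -u - 3 is ≤ 0 throughout, so the area is a single integral of |-u - 3|.
∫[0,3] (-u - 3) du = -27/2; the area of that piece is 27/2.

27/2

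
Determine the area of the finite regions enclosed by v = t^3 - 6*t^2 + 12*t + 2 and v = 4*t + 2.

8

Set the curves equal: t^3 - 6*t^2 + 12*t + 2 = 4*t + 2, so t^3 - 6*t^2 + 8*t = 0, which factors as t*(t - 4)*(t - 2) = 0. The curves meet at t = 0, 2, 4.
On [0, 2], v = t^3 - 6*t^2 + 12*t + 2 is on top; that piece has area ∫[0,2] (t^3 - 6*t^2 + 8*t) dt = 4.
On [2, 4], v = 4*t + 2 is on top; that piece has area ∫[2,4] (-(t^3 - 6*t^2 + 8*t)) dt = 4.
Total enclosed area = 4 + 4 = 8.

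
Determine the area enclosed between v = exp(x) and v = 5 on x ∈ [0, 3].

-24 + 10*log(5) + exp(3)

The difference (exp(x)) - (5) = exp(x) - 5 changes sign at x = log(5) inside [0, 3], so split the integral there.
∫[0,log(5)] (exp(x) - 5) dx = 4 - log(3125); the area of that piece is -4 + log(3125).
∫[log(5),3] (exp(x) - 5) dx = -20 + 5*log(5) + exp(3).
Total area = (-4 + log(3125)) + (-20 + 5*log(5) + exp(3)) = -24 + 10*log(5) + exp(3).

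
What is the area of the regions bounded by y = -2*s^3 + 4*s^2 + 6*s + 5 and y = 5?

Set the curves equal: -2*s^3 + 4*s^2 + 6*s + 5 = 5, so -2*s^3 + 4*s^2 + 6*s = 0, which factors as -2*s*(s - 3)*(s + 1) = 0. The curves meet at s = -1, 0, 3.
On [-1, 0], y = 5 is on top; that piece has area ∫[-1,0] (-(-2*s^3 + 4*s^2 + 6*s)) ds = 7/6.
On [0, 3], y = -2*s^3 + 4*s^2 + 6*s + 5 is on top; that piece has area ∫[0,3] (-2*s^3 + 4*s^2 + 6*s) ds = 45/2.
Total enclosed area = 7/6 + 45/2 = 71/3.

71/3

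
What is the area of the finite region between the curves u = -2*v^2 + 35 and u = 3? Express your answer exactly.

512/3

Both boundary curves give u as a function of v, so integrate with respect to v. Setting them equal: -2*v^2 + 32 = 0, i.e. -2*(v - 4)*(v + 4) = 0, so they meet at v = -4, 4.
For v in [-4, 4], u = -2*v^2 + 35 is on the right; area = ∫[-4,4] (-2*v^2 + 32) dv = 512/3.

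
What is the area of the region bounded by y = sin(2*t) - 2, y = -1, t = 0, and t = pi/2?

-1 + pi/2

On [0, pi/2], (sin(2*t) - 2) - (-1) = sin(2*t) - 1 is ≤ 0 throughout, so the area is a single integral of |sin(2*t) - 1|.
∫[0,pi/2] (sin(2*t) - 1) dt = 1 - pi/2; the area of that piece is -1 + pi/2.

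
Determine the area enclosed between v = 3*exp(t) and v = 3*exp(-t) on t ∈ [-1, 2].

-12 + 3*exp(-2) + 3*exp(-1) + 3*exp(1) + 3*exp(2)

The difference (3*exp(t)) - (3*exp(-t)) = 3*exp(t) - 3*exp(-t) changes sign at t = 0 inside [-1, 2], so split the integral there.
∫[-1,0] (3*exp(t) - 3*exp(-t)) dt = -3*exp(1) - 3*exp(-1) + 6; the area of that piece is -6 + 3*exp(-1) + 3*exp(1).
∫[0,2] (3*exp(t) - 3*exp(-t)) dt = -6 + 3*exp(-2) + 3*exp(2).
Total area = (-6 + 3*exp(-1) + 3*exp(1)) + (-6 + 3*exp(-2) + 3*exp(2)) = -12 + 3*exp(-2) + 3*exp(-1) + 3*exp(1) + 3*exp(2).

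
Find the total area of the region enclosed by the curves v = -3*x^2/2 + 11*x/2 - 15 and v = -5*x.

27/4

Set the curves equal: -3*x^2/2 + 11*x/2 - 15 = -5*x, so -3*x^2/2 + 21*x/2 - 15 = 0, which factors as -3*(x - 5)*(x - 2)/2 = 0. The curves meet at x = 2, 5.
On [2, 5], v = -3*x^2/2 + 11*x/2 - 15 is on top; that piece has area ∫[2,5] (-3*x^2/2 + 21*x/2 - 15) dx = 27/4.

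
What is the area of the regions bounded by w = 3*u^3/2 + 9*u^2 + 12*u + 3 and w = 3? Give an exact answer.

Set the curves equal: 3*u^3/2 + 9*u^2 + 12*u + 3 = 3, so 3*u^3/2 + 9*u^2 + 12*u = 0, which factors as 3*u*(u + 2)*(u + 4)/2 = 0. The curves meet at u = -4, -2, 0.
On [-4, -2], w = 3*u^3/2 + 9*u^2 + 12*u + 3 is on top; that piece has area ∫[-4,-2] (3*u^3/2 + 9*u^2 + 12*u) du = 6.
On [-2, 0], w = 3 is on top; that piece has area ∫[-2,0] (-(3*u^3/2 + 9*u^2 + 12*u)) du = 6.
Total enclosed area = 6 + 6 = 12.

12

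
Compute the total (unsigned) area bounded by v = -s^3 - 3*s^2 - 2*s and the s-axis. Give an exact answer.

1/2

The curve meets the s-axis where -s^3 - 3*s^2 - 2*s = 0, i.e. -s*(s + 1)*(s + 2) = 0, at s = -2, -1, 0.
On [-2, -1] the curve lies below the axis; ∫[-2,-1] (-s^3 - 3*s^2 - 2*s) ds = -1/4, giving area 1/4.
On [-1, 0] the curve lies above the axis; ∫[-1,0] (-s^3 - 3*s^2 - 2*s) ds = 1/4, giving area 1/4.
Total area = 1/4 + 1/4 = 1/2.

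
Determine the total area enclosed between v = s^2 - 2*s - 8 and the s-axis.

36

The curve meets the s-axis where s^2 - 2*s - 8 = 0, i.e. (s - 4)*(s + 2) = 0, at s = -2, 4.
On [-2, 4] the curve lies below the axis; ∫[-2,4] (s^2 - 2*s - 8) ds = -36, giving area 36.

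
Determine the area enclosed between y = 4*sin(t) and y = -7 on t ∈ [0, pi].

On [0, pi], (4*sin(t)) - (-7) = 4*sin(t) + 7 is ≥ 0 throughout, so the area is a single integral of |4*sin(t) + 7|.
∫[0,pi] (4*sin(t) + 7) dt = 8 + 7*pi.

8 + 7*pi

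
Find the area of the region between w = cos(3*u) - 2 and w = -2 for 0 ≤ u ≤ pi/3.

The difference (cos(3*u) - 2) - (-2) = cos(3*u) changes sign at u = pi/6 inside [0, pi/3], so split the integral there.
∫[0,pi/6] (cos(3*u)) du = 1/3.
∫[pi/6,pi/3] (cos(3*u)) du = -1/3; the area of that piece is 1/3.
Total area = 1/3 + 1/3 = 2/3.

2/3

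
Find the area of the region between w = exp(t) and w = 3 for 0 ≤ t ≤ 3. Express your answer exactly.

The difference (exp(t)) - (3) = exp(t) - 3 changes sign at t = log(3) inside [0, 3], so split the integral there.
∫[0,log(3)] (exp(t) - 3) dt = 2 - log(27); the area of that piece is -2 + log(27).
∫[log(3),3] (exp(t) - 3) dt = -12 + 3*log(3) + exp(3).
Total area = (-2 + log(27)) + (-12 + 3*log(3) + exp(3)) = -14 + 6*log(3) + exp(3).

-14 + 6*log(3) + exp(3)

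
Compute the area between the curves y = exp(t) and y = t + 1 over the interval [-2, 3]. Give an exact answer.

-15/2 - exp(-2) + exp(3)

On [-2, 3], (exp(t)) - (t + 1) = -t + exp(t) - 1 is ≥ 0 throughout, so the area is a single integral of |-t + exp(t) - 1|.
∫[-2,3] (-t + exp(t) - 1) dt = -15/2 - exp(-2) + exp(3).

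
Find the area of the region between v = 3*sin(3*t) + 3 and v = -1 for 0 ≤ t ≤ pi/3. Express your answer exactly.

2 + 4*pi/3

On [0, pi/3], (3*sin(3*t) + 3) - (-1) = 3*sin(3*t) + 4 is ≥ 0 throughout, so the area is a single integral of |3*sin(3*t) + 4|.
∫[0,pi/3] (3*sin(3*t) + 4) dt = 2 + 4*pi/3.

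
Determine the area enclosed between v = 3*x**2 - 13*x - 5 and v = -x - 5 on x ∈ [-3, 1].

86

The difference (3*x**2 - 13*x - 5) - (-x - 5) = 3*x**2 - 12*x changes sign at x = 0 inside [-3, 1], so split the integral there.
∫[-3,0] (3*x**2 - 12*x) dx = 81.
∫[0,1] (3*x**2 - 12*x) dx = -5; the area of that piece is 5.
Total area = 81 + 5 = 86.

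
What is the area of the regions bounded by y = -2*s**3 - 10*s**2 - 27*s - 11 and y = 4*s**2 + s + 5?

Set the curves equal: -2*s**3 - 10*s**2 - 27*s - 11 = 4*s**2 + s + 5, so -2*s**3 - 14*s**2 - 28*s - 16 = 0, which factors as -2*(s + 1)*(s + 2)*(s + 4) = 0. The curves meet at s = -4, -2, -1.
On [-4, -2], y = 4*s**2 + s + 5 is on top; that piece has area ∫[-4,-2] (-(-2*s**3 - 14*s**2 - 28*s - 16)) ds = 16/3.
On [-2, -1], y = -2*s**3 - 10*s**2 - 27*s - 11 is on top; that piece has area ∫[-2,-1] (-2*s**3 - 14*s**2 - 28*s - 16) ds = 5/6.
Total enclosed area = 16/3 + 5/6 = 37/6.

37/6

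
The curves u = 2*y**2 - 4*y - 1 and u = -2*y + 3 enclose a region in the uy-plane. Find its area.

9

Both boundary curves give u as a function of y, so integrate with respect to y. Setting them equal: 2*y**2 - 2*y - 4 = 0, i.e. 2*(y - 2)*(y + 1) = 0, so they meet at y = -1, 2.
For y in [-1, 2], u = 2*y**2 - 4*y - 1 is on the left; area = ∫[-1,2] (-(2*y**2 - 2*y - 4)) dy = 9.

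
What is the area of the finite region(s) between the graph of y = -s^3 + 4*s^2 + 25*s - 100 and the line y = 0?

4019/6

The curve meets the s-axis where -s^3 + 4*s^2 + 25*s - 100 = 0, i.e. -(s - 5)*(s - 4)*(s + 5) = 0, at s = -5, 4, 5.
On [-5, 4] the curve lies below the axis; ∫[-5,4] (-s^3 + 4*s^2 + 25*s - 100) ds = -2673/4, giving area 2673/4.
On [4, 5] the curve lies above the axis; ∫[4,5] (-s^3 + 4*s^2 + 25*s - 100) ds = 19/12, giving area 19/12.
Total area = 2673/4 + 19/12 = 4019/6.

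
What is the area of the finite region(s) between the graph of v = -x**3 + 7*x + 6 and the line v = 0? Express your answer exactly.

The curve meets the x-axis where -x**3 + 7*x + 6 = 0, i.e. -(x - 3)*(x + 1)*(x + 2) = 0, at x = -2, -1, 3.
On [-2, -1] the curve lies below the axis; ∫[-2,-1] (-x**3 + 7*x + 6) dx = -3/4, giving area 3/4.
On [-1, 3] the curve lies above the axis; ∫[-1,3] (-x**3 + 7*x + 6) dx = 32, giving area 32.
Total area = 3/4 + 32 = 131/4.

131/4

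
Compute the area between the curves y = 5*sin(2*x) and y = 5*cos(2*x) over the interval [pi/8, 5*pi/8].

On [pi/8, 5*pi/8], (5*sin(2*x)) - (5*cos(2*x)) = 5*sin(2*x) - 5*cos(2*x) is ≥ 0 throughout, so the area is a single integral of |5*sin(2*x) - 5*cos(2*x)|.
∫[pi/8,5*pi/8] (5*sin(2*x) - 5*cos(2*x)) dx = 5*sqrt(2).

5*sqrt(2)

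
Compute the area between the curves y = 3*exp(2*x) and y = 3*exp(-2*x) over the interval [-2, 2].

-6 + 3*exp(-4) + 3*exp(4)

The difference (3*exp(2*x)) - (3*exp(-2*x)) = 3*exp(2*x) - 3*exp(-2*x) changes sign at x = 0 inside [-2, 2], so split the integral there.
∫[-2,0] (3*exp(2*x) - 3*exp(-2*x)) dx = -3*exp(4)/2 - 3*exp(-4)/2 + 3; the area of that piece is -3 + 3*exp(-4)/2 + 3*exp(4)/2.
∫[0,2] (3*exp(2*x) - 3*exp(-2*x)) dx = -3 + 3*exp(-4)/2 + 3*exp(4)/2.
Total area = (-3 + 3*exp(-4)/2 + 3*exp(4)/2) + (-3 + 3*exp(-4)/2 + 3*exp(4)/2) = -6 + 3*exp(-4) + 3*exp(4).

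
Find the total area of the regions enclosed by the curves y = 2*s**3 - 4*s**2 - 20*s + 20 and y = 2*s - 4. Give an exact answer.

Set the curves equal: 2*s**3 - 4*s**2 - 20*s + 20 = 2*s - 4, so 2*s**3 - 4*s**2 - 22*s + 24 = 0, which factors as 2*(s - 4)*(s - 1)*(s + 3) = 0. The curves meet at s = -3, 1, 4.
On [-3, 1], y = 2*s**3 - 4*s**2 - 20*s + 20 is on top; that piece has area ∫[-3,1] (2*s**3 - 4*s**2 - 22*s + 24) ds = 320/3.
On [1, 4], y = 2*s - 4 is on top; that piece has area ∫[1,4] (-(2*s**3 - 4*s**2 - 22*s + 24)) ds = 99/2.
Total enclosed area = 320/3 + 99/2 = 937/6.

937/6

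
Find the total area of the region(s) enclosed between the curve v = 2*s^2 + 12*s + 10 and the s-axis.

The curve meets the s-axis where 2*s^2 + 12*s + 10 = 0, i.e. 2*(s + 1)*(s + 5) = 0, at s = -5, -1.
On [-5, -1] the curve lies below the axis; ∫[-5,-1] (2*s^2 + 12*s + 10) ds = -64/3, giving area 64/3.

64/3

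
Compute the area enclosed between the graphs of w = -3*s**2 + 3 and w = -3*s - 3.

27/2

Set the curves equal: -3*s**2 + 3 = -3*s - 3, so -3*s**2 + 3*s + 6 = 0, which factors as -3*(s - 2)*(s + 1) = 0. The curves meet at s = -1, 2.
On [-1, 2], w = -3*s**2 + 3 is on top; that piece has area ∫[-1,2] (-3*s**2 + 3*s + 6) ds = 27/2.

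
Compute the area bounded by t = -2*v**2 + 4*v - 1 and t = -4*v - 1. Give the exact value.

64/3

Both boundary curves give t as a function of v, so integrate with respect to v. Setting them equal: -2*v**2 + 8*v = 0, i.e. -2*v*(v - 4) = 0, so they meet at v = 0, 4.
For v in [0, 4], t = -2*v**2 + 4*v - 1 is on the right; area = ∫[0,4] (-2*v**2 + 8*v) dv = 64/3.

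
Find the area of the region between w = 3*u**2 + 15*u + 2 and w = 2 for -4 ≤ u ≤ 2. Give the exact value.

The difference (3*u**2 + 15*u + 2) - (2) = 3*u**2 + 15*u changes sign at u = 0 inside [-4, 2], so split the integral there.
∫[-4,0] (3*u**2 + 15*u) du = -56; the area of that piece is 56.
∫[0,2] (3*u**2 + 15*u) du = 38.
Total area = 56 + 38 = 94.

94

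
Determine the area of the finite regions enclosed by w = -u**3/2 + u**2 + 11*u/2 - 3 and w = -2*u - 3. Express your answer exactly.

Set the curves equal: -u**3/2 + u**2 + 11*u/2 - 3 = -2*u - 3, so -u**3/2 + u**2 + 15*u/2 = 0, which factors as -u*(u - 5)*(u + 3)/2 = 0. The curves meet at u = -3, 0, 5.
On [-3, 0], w = -2*u - 3 is on top; that piece has area ∫[-3,0] (-(-u**3/2 + u**2 + 15*u/2)) du = 117/8.
On [0, 5], w = -u**3/2 + u**2 + 11*u/2 - 3 is on top; that piece has area ∫[0,5] (-u**3/2 + u**2 + 15*u/2) du = 1375/24.
Total enclosed area = 117/8 + 1375/24 = 863/12.

863/12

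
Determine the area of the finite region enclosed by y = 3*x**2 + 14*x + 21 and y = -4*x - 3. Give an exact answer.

Set the curves equal: 3*x**2 + 14*x + 21 = -4*x - 3, so 3*x**2 + 18*x + 24 = 0, which factors as 3*(x + 2)*(x + 4) = 0. The curves meet at x = -4, -2.
On [-4, -2], y = -4*x - 3 is on top; that piece has area ∫[-4,-2] (-(3*x**2 + 18*x + 24)) dx = 4.

4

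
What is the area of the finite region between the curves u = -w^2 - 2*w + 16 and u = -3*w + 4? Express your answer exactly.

Both boundary curves give u as a function of w, so integrate with respect to w. Setting them equal: -w^2 + w + 12 = 0, i.e. -(w - 4)*(w + 3) = 0, so they meet at w = -3, 4.
For w in [-3, 4], u = -w^2 - 2*w + 16 is on the right; area = ∫[-3,4] (-w^2 + w + 12) dw = 343/6.

343/6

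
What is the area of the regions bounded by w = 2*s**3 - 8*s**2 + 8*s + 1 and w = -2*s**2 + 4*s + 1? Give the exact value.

1

Set the curves equal: 2*s**3 - 8*s**2 + 8*s + 1 = -2*s**2 + 4*s + 1, so 2*s**3 - 6*s**2 + 4*s = 0, which factors as 2*s*(s - 2)*(s - 1) = 0. The curves meet at s = 0, 1, 2.
On [0, 1], w = 2*s**3 - 8*s**2 + 8*s + 1 is on top; that piece has area ∫[0,1] (2*s**3 - 6*s**2 + 4*s) ds = 1/2.
On [1, 2], w = -2*s**2 + 4*s + 1 is on top; that piece has area ∫[1,2] (-(2*s**3 - 6*s**2 + 4*s)) ds = 1/2.
Total enclosed area = 1/2 + 1/2 = 1.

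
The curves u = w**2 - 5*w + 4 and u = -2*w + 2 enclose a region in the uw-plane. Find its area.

1/6

Both boundary curves give u as a function of w, so integrate with respect to w. Setting them equal: w**2 - 3*w + 2 = 0, i.e. (w - 2)*(w - 1) = 0, so they meet at w = 1, 2.
For w in [1, 2], u = w**2 - 5*w + 4 is on the left; area = ∫[1,2] (-(w**2 - 3*w + 2)) dw = 1/6.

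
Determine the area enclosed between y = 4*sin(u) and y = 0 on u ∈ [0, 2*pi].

The difference (4*sin(u)) - (0) = 4*sin(u) changes sign at u = pi inside [0, 2*pi], so split the integral there.
∫[0,pi] (4*sin(u)) du = 8.
∫[pi,2*pi] (4*sin(u)) du = -8; the area of that piece is 8.
Total area = 8 + 8 = 16.

16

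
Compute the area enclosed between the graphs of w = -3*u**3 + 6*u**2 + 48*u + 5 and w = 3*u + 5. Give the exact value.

863/2

Set the curves equal: -3*u**3 + 6*u**2 + 48*u + 5 = 3*u + 5, so -3*u**3 + 6*u**2 + 45*u = 0, which factors as -3*u*(u - 5)*(u + 3) = 0. The curves meet at u = -3, 0, 5.
On [-3, 0], w = 3*u + 5 is on top; that piece has area ∫[-3,0] (-(-3*u**3 + 6*u**2 + 45*u)) du = 351/4.
On [0, 5], w = -3*u**3 + 6*u**2 + 48*u + 5 is on top; that piece has area ∫[0,5] (-3*u**3 + 6*u**2 + 45*u) du = 1375/4.
Total enclosed area = 351/4 + 1375/4 = 863/2.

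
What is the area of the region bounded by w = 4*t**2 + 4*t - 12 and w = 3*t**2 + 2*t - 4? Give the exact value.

Set the curves equal: 4*t**2 + 4*t - 12 = 3*t**2 + 2*t - 4, so t**2 + 2*t - 8 = 0, which factors as (t - 2)*(t + 4) = 0. The curves meet at t = -4, 2.
On [-4, 2], w = 3*t**2 + 2*t - 4 is on top; that piece has area ∫[-4,2] (-(t**2 + 2*t - 8)) dt = 36.

36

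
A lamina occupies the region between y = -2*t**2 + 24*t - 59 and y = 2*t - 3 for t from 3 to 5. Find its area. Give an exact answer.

6

The difference (-2*t**2 + 24*t - 59) - (2*t - 3) = -2*t**2 + 22*t - 56 changes sign at t = 4 inside [3, 5], so split the integral there.
∫[3,4] (-2*t**2 + 22*t - 56) dt = -11/3; the area of that piece is 11/3.
∫[4,5] (-2*t**2 + 22*t - 56) dt = 7/3.
Total area = 11/3 + 7/3 = 6.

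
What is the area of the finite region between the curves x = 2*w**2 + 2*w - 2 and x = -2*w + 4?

64/3

Both boundary curves give x as a function of w, so integrate with respect to w. Setting them equal: 2*w**2 + 4*w - 6 = 0, i.e. 2*(w - 1)*(w + 3) = 0, so they meet at w = -3, 1.
For w in [-3, 1], x = 2*w**2 + 2*w - 2 is on the left; area = ∫[-3,1] (-(2*w**2 + 4*w - 6)) dw = 64/3.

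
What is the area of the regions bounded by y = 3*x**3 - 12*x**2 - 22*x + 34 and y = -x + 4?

937/4

Set the curves equal: 3*x**3 - 12*x**2 - 22*x + 34 = -x + 4, so 3*x**3 - 12*x**2 - 21*x + 30 = 0, which factors as 3*(x - 5)*(x - 1)*(x + 2) = 0. The curves meet at x = -2, 1, 5.
On [-2, 1], y = 3*x**3 - 12*x**2 - 22*x + 34 is on top; that piece has area ∫[-2,1] (3*x**3 - 12*x**2 - 21*x + 30) dx = 297/4.
On [1, 5], y = -x + 4 is on top; that piece has area ∫[1,5] (-(3*x**3 - 12*x**2 - 21*x + 30)) dx = 160.
Total enclosed area = 297/4 + 160 = 937/4.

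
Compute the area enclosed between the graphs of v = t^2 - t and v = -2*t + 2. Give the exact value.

Set the curves equal: t^2 - t = -2*t + 2, so t^2 + t - 2 = 0, which factors as (t - 1)*(t + 2) = 0. The curves meet at t = -2, 1.
On [-2, 1], v = -2*t + 2 is on top; that piece has area ∫[-2,1] (-(t^2 + t - 2)) dt = 9/2.

9/2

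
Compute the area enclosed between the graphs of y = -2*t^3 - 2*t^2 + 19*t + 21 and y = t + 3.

Set the curves equal: -2*t^3 - 2*t^2 + 19*t + 21 = t + 3, so -2*t^3 - 2*t^2 + 18*t + 18 = 0, which factors as -2*(t - 3)*(t + 1)*(t + 3) = 0. The curves meet at t = -3, -1, 3.
On [-3, -1], y = t + 3 is on top; that piece has area ∫[-3,-1] (-(-2*t^3 - 2*t^2 + 18*t + 18)) dt = 40/3.
On [-1, 3], y = -2*t^3 - 2*t^2 + 19*t + 21 is on top; that piece has area ∫[-1,3] (-2*t^3 - 2*t^2 + 18*t + 18) dt = 256/3.
Total enclosed area = 40/3 + 256/3 = 296/3.

296/3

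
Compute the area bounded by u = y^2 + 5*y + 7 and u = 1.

1/6

Both boundary curves give u as a function of y, so integrate with respect to y. Setting them equal: y^2 + 5*y + 6 = 0, i.e. (y + 2)*(y + 3) = 0, so they meet at y = -3, -2.
For y in [-3, -2], u = y^2 + 5*y + 7 is on the left; area = ∫[-3,-2] (-(y^2 + 5*y + 6)) dy = 1/6.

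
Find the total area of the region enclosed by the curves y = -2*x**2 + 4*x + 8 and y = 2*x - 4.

125/3

Set the curves equal: -2*x**2 + 4*x + 8 = 2*x - 4, so -2*x**2 + 2*x + 12 = 0, which factors as -2*(x - 3)*(x + 2) = 0. The curves meet at x = -2, 3.
On [-2, 3], y = -2*x**2 + 4*x + 8 is on top; that piece has area ∫[-2,3] (-2*x**2 + 2*x + 12) dx = 125/3.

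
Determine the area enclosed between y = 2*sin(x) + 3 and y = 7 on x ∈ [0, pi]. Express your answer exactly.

On [0, pi], (2*sin(x) + 3) - (7) = 2*sin(x) - 4 is ≤ 0 throughout, so the area is a single integral of |2*sin(x) - 4|.
∫[0,pi] (2*sin(x) - 4) dx = 4 - 4*pi; the area of that piece is -4 + 4*pi.

-4 + 4*pi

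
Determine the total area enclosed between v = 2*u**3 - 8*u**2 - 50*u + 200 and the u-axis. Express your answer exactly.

The curve meets the u-axis where 2*u**3 - 8*u**2 - 50*u + 200 = 0, i.e. 2*(u - 5)*(u - 4)*(u + 5) = 0, at u = -5, 4, 5.
On [-5, 4] the curve lies above the axis; ∫[-5,4] (2*u**3 - 8*u**2 - 50*u + 200) du = 2673/2, giving area 2673/2.
On [4, 5] the curve lies below the axis; ∫[4,5] (2*u**3 - 8*u**2 - 50*u + 200) du = -19/6, giving area 19/6.
Total area = 2673/2 + 19/6 = 4019/3.

4019/3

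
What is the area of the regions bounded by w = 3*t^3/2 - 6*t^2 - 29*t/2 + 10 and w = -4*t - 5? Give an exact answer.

937/8

Set the curves equal: 3*t^3/2 - 6*t^2 - 29*t/2 + 10 = -4*t - 5, so 3*t^3/2 - 6*t^2 - 21*t/2 + 15 = 0, which factors as 3*(t - 5)*(t - 1)*(t + 2)/2 = 0. The curves meet at t = -2, 1, 5.
On [-2, 1], w = 3*t^3/2 - 6*t^2 - 29*t/2 + 10 is on top; that piece has area ∫[-2,1] (3*t^3/2 - 6*t^2 - 21*t/2 + 15) dt = 297/8.
On [1, 5], w = -4*t - 5 is on top; that piece has area ∫[1,5] (-(3*t^3/2 - 6*t^2 - 21*t/2 + 15)) dt = 80.
Total enclosed area = 297/8 + 80 = 937/8.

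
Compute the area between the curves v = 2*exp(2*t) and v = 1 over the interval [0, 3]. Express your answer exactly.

-4 + exp(6)

On [0, 3], (2*exp(2*t)) - (1) = 2*exp(2*t) - 1 is ≥ 0 throughout, so the area is a single integral of |2*exp(2*t) - 1|.
∫[0,3] (2*exp(2*t) - 1) dt = -4 + exp(6).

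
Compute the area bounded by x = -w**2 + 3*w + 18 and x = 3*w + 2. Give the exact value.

256/3

Both boundary curves give x as a function of w, so integrate with respect to w. Setting them equal: -w**2 + 16 = 0, i.e. -(w - 4)*(w + 4) = 0, so they meet at w = -4, 4.
For w in [-4, 4], x = -w**2 + 3*w + 18 is on the right; area = ∫[-4,4] (-w**2 + 16) dw = 256/3.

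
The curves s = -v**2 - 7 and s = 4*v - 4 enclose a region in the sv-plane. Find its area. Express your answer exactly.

4/3

Both boundary curves give s as a function of v, so integrate with respect to v. Setting them equal: -v**2 - 4*v - 3 = 0, i.e. -(v + 1)*(v + 3) = 0, so they meet at v = -3, -1.
For v in [-3, -1], s = -v**2 - 7 is on the right; area = ∫[-3,-1] (-v**2 - 4*v - 3) dv = 4/3.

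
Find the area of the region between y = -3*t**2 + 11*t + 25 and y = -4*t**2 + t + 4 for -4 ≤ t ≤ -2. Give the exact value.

4

The difference (-3*t**2 + 11*t + 25) - (-4*t**2 + t + 4) = t**2 + 10*t + 21 changes sign at t = -3 inside [-4, -2], so split the integral there.
∫[-4,-3] (t**2 + 10*t + 21) dt = -5/3; the area of that piece is 5/3.
∫[-3,-2] (t**2 + 10*t + 21) dt = 7/3.
Total area = 5/3 + 7/3 = 4.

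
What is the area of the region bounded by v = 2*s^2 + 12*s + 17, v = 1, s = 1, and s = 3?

292/3

On [1, 3], (2*s^2 + 12*s + 17) - (1) = 2*s^2 + 12*s + 16 is ≥ 0 throughout, so the area is a single integral of |2*s^2 + 12*s + 16|.
∫[1,3] (2*s^2 + 12*s + 16) ds = 292/3.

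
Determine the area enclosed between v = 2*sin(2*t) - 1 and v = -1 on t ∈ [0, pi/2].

On [0, pi/2], (2*sin(2*t) - 1) - (-1) = 2*sin(2*t) is ≥ 0 throughout, so the area is a single integral of |2*sin(2*t)|.
∫[0,pi/2] (2*sin(2*t)) dt = 2.

2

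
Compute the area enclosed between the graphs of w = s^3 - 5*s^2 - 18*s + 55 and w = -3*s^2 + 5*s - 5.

Set the curves equal: s^3 - 5*s^2 - 18*s + 55 = -3*s^2 + 5*s - 5, so s^3 - 2*s^2 - 23*s + 60 = 0, which factors as (s - 4)*(s - 3)*(s + 5) = 0. The curves meet at s = -5, 3, 4.
On [-5, 3], w = s^3 - 5*s^2 - 18*s + 55 is on top; that piece has area ∫[-5,3] (s^3 - 2*s^2 - 23*s + 60) ds = 1280/3.
On [3, 4], w = -3*s^2 + 5*s - 5 is on top; that piece has area ∫[3,4] (-(s^3 - 2*s^2 - 23*s + 60)) ds = 17/12.
Total enclosed area = 1280/3 + 17/12 = 5137/12.

5137/12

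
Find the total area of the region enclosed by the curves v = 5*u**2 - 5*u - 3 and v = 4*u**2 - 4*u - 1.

9/2

Set the curves equal: 5*u**2 - 5*u - 3 = 4*u**2 - 4*u - 1, so u**2 - u - 2 = 0, which factors as (u - 2)*(u + 1) = 0. The curves meet at u = -1, 2.
On [-1, 2], v = 4*u**2 - 4*u - 1 is on top; that piece has area ∫[-1,2] (-(u**2 - u - 2)) du = 9/2.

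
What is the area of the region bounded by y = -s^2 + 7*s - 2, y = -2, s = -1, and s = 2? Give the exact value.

The difference (-s^2 + 7*s - 2) - (-2) = -s^2 + 7*s changes sign at s = 0 inside [-1, 2], so split the integral there.
∫[-1,0] (-s^2 + 7*s) ds = -23/6; the area of that piece is 23/6.
∫[0,2] (-s^2 + 7*s) ds = 34/3.
Total area = 23/6 + 34/3 = 91/6.

91/6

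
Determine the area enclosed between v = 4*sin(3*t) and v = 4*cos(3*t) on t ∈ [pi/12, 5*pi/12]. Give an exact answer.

8*sqrt(2)/3

On [pi/12, 5*pi/12], (4*sin(3*t)) - (4*cos(3*t)) = 4*sin(3*t) - 4*cos(3*t) is ≥ 0 throughout, so the area is a single integral of |4*sin(3*t) - 4*cos(3*t)|.
∫[pi/12,5*pi/12] (4*sin(3*t) - 4*cos(3*t)) dt = 8*sqrt(2)/3.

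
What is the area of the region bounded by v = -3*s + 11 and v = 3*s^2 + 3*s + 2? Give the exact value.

32

Set the curves equal: -3*s + 11 = 3*s^2 + 3*s + 2, so -3*s^2 - 6*s + 9 = 0, which factors as -3*(s - 1)*(s + 3) = 0. The curves meet at s = -3, 1.
On [-3, 1], v = -3*s + 11 is on top; that piece has area ∫[-3,1] (-3*s^2 - 6*s + 9) ds = 32.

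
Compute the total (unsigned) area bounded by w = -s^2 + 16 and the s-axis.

256/3

The curve meets the s-axis where -s^2 + 16 = 0, i.e. -(s - 4)*(s + 4) = 0, at s = -4, 4.
On [-4, 4] the curve lies above the axis; ∫[-4,4] (-s^2 + 16) ds = 256/3, giving area 256/3.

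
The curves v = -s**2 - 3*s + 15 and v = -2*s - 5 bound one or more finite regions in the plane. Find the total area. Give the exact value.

243/2

Set the curves equal: -s**2 - 3*s + 15 = -2*s - 5, so -s**2 - s + 20 = 0, which factors as -(s - 4)*(s + 5) = 0. The curves meet at s = -5, 4.
On [-5, 4], v = -s**2 - 3*s + 15 is on top; that piece has area ∫[-5,4] (-s**2 - s + 20) ds = 243/2.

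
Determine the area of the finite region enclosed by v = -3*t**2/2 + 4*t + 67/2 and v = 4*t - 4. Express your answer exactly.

Set the curves equal: -3*t**2/2 + 4*t + 67/2 = 4*t - 4, so -3*t**2/2 + 75/2 = 0, which factors as -3*(t - 5)*(t + 5)/2 = 0. The curves meet at t = -5, 5.
On [-5, 5], v = -3*t**2/2 + 4*t + 67/2 is on top; that piece has area ∫[-5,5] (-3*t**2/2 + 75/2) dt = 250.

250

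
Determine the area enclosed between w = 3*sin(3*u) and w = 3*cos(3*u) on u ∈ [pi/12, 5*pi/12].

On [pi/12, 5*pi/12], (3*sin(3*u)) - (3*cos(3*u)) = 3*sin(3*u) - 3*cos(3*u) is ≥ 0 throughout, so the area is a single integral of |3*sin(3*u) - 3*cos(3*u)|.
∫[pi/12,5*pi/12] (3*sin(3*u) - 3*cos(3*u)) du = 2*sqrt(2).

2*sqrt(2)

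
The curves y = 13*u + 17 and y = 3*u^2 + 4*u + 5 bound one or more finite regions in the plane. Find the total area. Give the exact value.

Set the curves equal: 13*u + 17 = 3*u^2 + 4*u + 5, so -3*u^2 + 9*u + 12 = 0, which factors as -3*(u - 4)*(u + 1) = 0. The curves meet at u = -1, 4.
On [-1, 4], y = 13*u + 17 is on top; that piece has area ∫[-1,4] (-3*u^2 + 9*u + 12) du = 125/2.

125/2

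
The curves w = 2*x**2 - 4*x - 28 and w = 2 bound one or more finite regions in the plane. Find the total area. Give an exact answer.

Set the curves equal: 2*x**2 - 4*x - 28 = 2, so 2*x**2 - 4*x - 30 = 0, which factors as 2*(x - 5)*(x + 3) = 0. The curves meet at x = -3, 5.
On [-3, 5], w = 2 is on top; that piece has area ∫[-3,5] (-(2*x**2 - 4*x - 30)) dx = 512/3.

512/3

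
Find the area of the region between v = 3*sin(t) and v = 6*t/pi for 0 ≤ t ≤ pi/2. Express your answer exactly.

On [0, pi/2], (3*sin(t)) - (6*t/pi) = -6*t/pi + 3*sin(t) is ≥ 0 throughout, so the area is a single integral of |-6*t/pi + 3*sin(t)|.
∫[0,pi/2] (-6*t/pi + 3*sin(t)) dt = 3 - 3*pi/4.

3 - 3*pi/4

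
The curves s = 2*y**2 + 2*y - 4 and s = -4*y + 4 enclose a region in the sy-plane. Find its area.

Both boundary curves give s as a function of y, so integrate with respect to y. Setting them equal: 2*y**2 + 6*y - 8 = 0, i.e. 2*(y - 1)*(y + 4) = 0, so they meet at y = -4, 1.
For y in [-4, 1], s = 2*y**2 + 2*y - 4 is on the left; area = ∫[-4,1] (-(2*y**2 + 6*y - 8)) dy = 125/3.

125/3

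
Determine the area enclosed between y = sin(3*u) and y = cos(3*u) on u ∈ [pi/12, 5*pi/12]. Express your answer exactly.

On [pi/12, 5*pi/12], (sin(3*u)) - (cos(3*u)) = sin(3*u) - cos(3*u) is ≥ 0 throughout, so the area is a single integral of |sin(3*u) - cos(3*u)|.
∫[pi/12,5*pi/12] (sin(3*u) - cos(3*u)) du = 2*sqrt(2)/3.

2*sqrt(2)/3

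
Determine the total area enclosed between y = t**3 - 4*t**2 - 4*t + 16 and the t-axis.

The curve meets the t-axis where t**3 - 4*t**2 - 4*t + 16 = 0, i.e. (t - 4)*(t - 2)*(t + 2) = 0, at t = -2, 2, 4.
On [-2, 2] the curve lies above the axis; ∫[-2,2] (t**3 - 4*t**2 - 4*t + 16) dt = 128/3, giving area 128/3.
On [2, 4] the curve lies below the axis; ∫[2,4] (t**3 - 4*t**2 - 4*t + 16) dt = -20/3, giving area 20/3.
Total area = 128/3 + 20/3 = 148/3.

148/3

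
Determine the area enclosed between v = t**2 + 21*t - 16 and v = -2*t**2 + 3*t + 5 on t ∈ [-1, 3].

96

The difference (t**2 + 21*t - 16) - (-2*t**2 + 3*t + 5) = 3*t**2 + 18*t - 21 changes sign at t = 1 inside [-1, 3], so split the integral there.
∫[-1,1] (3*t**2 + 18*t - 21) dt = -40; the area of that piece is 40.
∫[1,3] (3*t**2 + 18*t - 21) dt = 56.
Total area = 40 + 56 = 96.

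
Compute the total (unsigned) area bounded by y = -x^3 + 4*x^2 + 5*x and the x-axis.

The curve meets the x-axis where -x^3 + 4*x^2 + 5*x = 0, i.e. -x*(x - 5)*(x + 1) = 0, at x = -1, 0, 5.
On [-1, 0] the curve lies below the axis; ∫[-1,0] (-x^3 + 4*x^2 + 5*x) dx = -11/12, giving area 11/12.
On [0, 5] the curve lies above the axis; ∫[0,5] (-x^3 + 4*x^2 + 5*x) dx = 875/12, giving area 875/12.
Total area = 11/12 + 875/12 = 443/6.

443/6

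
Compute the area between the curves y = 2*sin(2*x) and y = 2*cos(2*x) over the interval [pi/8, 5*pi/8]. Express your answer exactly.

On [pi/8, 5*pi/8], (2*sin(2*x)) - (2*cos(2*x)) = 2*sin(2*x) - 2*cos(2*x) is ≥ 0 throughout, so the area is a single integral of |2*sin(2*x) - 2*cos(2*x)|.
∫[pi/8,5*pi/8] (2*sin(2*x) - 2*cos(2*x)) dx = 2*sqrt(2).

2*sqrt(2)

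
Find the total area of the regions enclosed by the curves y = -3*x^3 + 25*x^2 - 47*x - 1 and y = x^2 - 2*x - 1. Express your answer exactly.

Set the curves equal: -3*x^3 + 25*x^2 - 47*x - 1 = x^2 - 2*x - 1, so -3*x^3 + 24*x^2 - 45*x = 0, which factors as -3*x*(x - 5)*(x - 3) = 0. The curves meet at x = 0, 3, 5.
On [0, 3], y = x^2 - 2*x - 1 is on top; that piece has area ∫[0,3] (-(-3*x^3 + 24*x^2 - 45*x)) dx = 189/4.
On [3, 5], y = -3*x^3 + 25*x^2 - 47*x - 1 is on top; that piece has area ∫[3,5] (-3*x^3 + 24*x^2 - 45*x) dx = 16.
Total enclosed area = 189/4 + 16 = 253/4.

253/4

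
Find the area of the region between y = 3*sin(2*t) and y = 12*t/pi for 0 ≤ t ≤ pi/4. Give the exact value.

3/2 - 3*pi/8

On [0, pi/4], (3*sin(2*t)) - (12*t/pi) = -12*t/pi + 3*sin(2*t) is ≥ 0 throughout, so the area is a single integral of |-12*t/pi + 3*sin(2*t)|.
∫[0,pi/4] (-12*t/pi + 3*sin(2*t)) dt = 3/2 - 3*pi/8.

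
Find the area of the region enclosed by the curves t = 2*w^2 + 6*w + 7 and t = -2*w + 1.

Both boundary curves give t as a function of w, so integrate with respect to w. Setting them equal: 2*w^2 + 8*w + 6 = 0, i.e. 2*(w + 1)*(w + 3) = 0, so they meet at w = -3, -1.
For w in [-3, -1], t = 2*w^2 + 6*w + 7 is on the left; area = ∫[-3,-1] (-(2*w^2 + 8*w + 6)) dw = 8/3.

8/3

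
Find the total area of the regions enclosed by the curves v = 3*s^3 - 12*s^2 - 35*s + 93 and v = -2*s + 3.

863/2

Set the curves equal: 3*s^3 - 12*s^2 - 35*s + 93 = -2*s + 3, so 3*s^3 - 12*s^2 - 33*s + 90 = 0, which factors as 3*(s - 5)*(s - 2)*(s + 3) = 0. The curves meet at s = -3, 2, 5.
On [-3, 2], v = 3*s^3 - 12*s^2 - 35*s + 93 is on top; that piece has area ∫[-3,2] (3*s^3 - 12*s^2 - 33*s + 90) ds = 1375/4.
On [2, 5], v = -2*s + 3 is on top; that piece has area ∫[2,5] (-(3*s^3 - 12*s^2 - 33*s + 90)) ds = 351/4.
Total enclosed area = 1375/4 + 351/4 = 863/2.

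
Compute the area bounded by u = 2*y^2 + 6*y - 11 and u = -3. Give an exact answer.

Both boundary curves give u as a function of y, so integrate with respect to y. Setting them equal: 2*y^2 + 6*y - 8 = 0, i.e. 2*(y - 1)*(y + 4) = 0, so they meet at y = -4, 1.
For y in [-4, 1], u = 2*y^2 + 6*y - 11 is on the left; area = ∫[-4,1] (-(2*y^2 + 6*y - 8)) dy = 125/3.

125/3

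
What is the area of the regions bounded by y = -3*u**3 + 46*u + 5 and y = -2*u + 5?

Set the curves equal: -3*u**3 + 46*u + 5 = -2*u + 5, so -3*u**3 + 48*u = 0, which factors as -3*u*(u - 4)*(u + 4) = 0. The curves meet at u = -4, 0, 4.
On [-4, 0], y = -2*u + 5 is on top; that piece has area ∫[-4,0] (-(-3*u**3 + 48*u)) du = 192.
On [0, 4], y = -3*u**3 + 46*u + 5 is on top; that piece has area ∫[0,4] (-3*u**3 + 48*u) du = 192.
Total enclosed area = 192 + 192 = 384.

384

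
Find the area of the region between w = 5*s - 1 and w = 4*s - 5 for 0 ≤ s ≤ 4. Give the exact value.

On [0, 4], (5*s - 1) - (4*s - 5) = s + 4 is ≥ 0 throughout, so the area is a single integral of |s + 4|.
∫[0,4] (s + 4) ds = 24.

24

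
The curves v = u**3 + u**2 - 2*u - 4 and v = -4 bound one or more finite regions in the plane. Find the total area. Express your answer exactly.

Set the curves equal: u**3 + u**2 - 2*u - 4 = -4, so u**3 + u**2 - 2*u = 0, which factors as u*(u - 1)*(u + 2) = 0. The curves meet at u = -2, 0, 1.
On [-2, 0], v = u**3 + u**2 - 2*u - 4 is on top; that piece has area ∫[-2,0] (u**3 + u**2 - 2*u) du = 8/3.
On [0, 1], v = -4 is on top; that piece has area ∫[0,1] (-(u**3 + u**2 - 2*u)) du = 5/12.
Total enclosed area = 8/3 + 5/12 = 37/12.

37/12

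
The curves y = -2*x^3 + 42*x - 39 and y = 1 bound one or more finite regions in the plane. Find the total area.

999/2

Set the curves equal: -2*x^3 + 42*x - 39 = 1, so -2*x^3 + 42*x - 40 = 0, which factors as -2*(x - 4)*(x - 1)*(x + 5) = 0. The curves meet at x = -5, 1, 4.
On [-5, 1], y = 1 is on top; that piece has area ∫[-5,1] (-(-2*x^3 + 42*x - 40)) dx = 432.
On [1, 4], y = -2*x^3 + 42*x - 39 is on top; that piece has area ∫[1,4] (-2*x^3 + 42*x - 40) dx = 135/2.
Total enclosed area = 432 + 135/2 = 999/2.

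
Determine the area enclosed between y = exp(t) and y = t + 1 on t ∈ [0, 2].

On [0, 2], (exp(t)) - (t + 1) = -t + exp(t) - 1 is ≥ 0 throughout, so the area is a single integral of |-t + exp(t) - 1|.
∫[0,2] (-t + exp(t) - 1) dt = -5 + exp(2).

-5 + exp(2)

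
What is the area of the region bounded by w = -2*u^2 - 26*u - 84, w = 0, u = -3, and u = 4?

On [-3, 4], (-2*u^2 - 26*u - 84) - (0) = -2*u^2 - 26*u - 84 is ≤ 0 throughout, so the area is a single integral of |-2*u^2 - 26*u - 84|.
∫[-3,4] (-2*u^2 - 26*u - 84) du = -2219/3; the area of that piece is 2219/3.

2219/3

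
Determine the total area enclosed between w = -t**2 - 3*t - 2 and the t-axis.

The curve meets the t-axis where -t**2 - 3*t - 2 = 0, i.e. -(t + 1)*(t + 2) = 0, at t = -2, -1.
On [-2, -1] the curve lies above the axis; ∫[-2,-1] (-t**2 - 3*t - 2) dt = 1/6, giving area 1/6.

1/6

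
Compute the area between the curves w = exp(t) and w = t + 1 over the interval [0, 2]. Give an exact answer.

On [0, 2], (exp(t)) - (t + 1) = -t + exp(t) - 1 is ≥ 0 throughout, so the area is a single integral of |-t + exp(t) - 1|.
∫[0,2] (-t + exp(t) - 1) dt = -5 + exp(2).

-5 + exp(2)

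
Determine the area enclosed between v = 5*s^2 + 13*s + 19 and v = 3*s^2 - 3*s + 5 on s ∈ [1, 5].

992/3

On [1, 5], (5*s^2 + 13*s + 19) - (3*s^2 - 3*s + 5) = 2*s^2 + 16*s + 14 is ≥ 0 throughout, so the area is a single integral of |2*s^2 + 16*s + 14|.
∫[1,5] (2*s^2 + 16*s + 14) ds = 992/3.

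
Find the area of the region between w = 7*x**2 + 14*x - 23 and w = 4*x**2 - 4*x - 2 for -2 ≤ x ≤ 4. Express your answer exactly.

216

The difference (7*x**2 + 14*x - 23) - (4*x**2 - 4*x - 2) = 3*x**2 + 18*x - 21 changes sign at x = 1 inside [-2, 4], so split the integral there.
∫[-2,1] (3*x**2 + 18*x - 21) dx = -81; the area of that piece is 81.
∫[1,4] (3*x**2 + 18*x - 21) dx = 135.
Total area = 81 + 135 = 216.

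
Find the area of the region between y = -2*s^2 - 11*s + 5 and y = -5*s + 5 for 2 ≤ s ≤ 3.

83/3

On [2, 3], (-2*s^2 - 11*s + 5) - (-5*s + 5) = -2*s^2 - 6*s is ≤ 0 throughout, so the area is a single integral of |-2*s^2 - 6*s|.
∫[2,3] (-2*s^2 - 6*s) ds = -83/3; the area of that piece is 83/3.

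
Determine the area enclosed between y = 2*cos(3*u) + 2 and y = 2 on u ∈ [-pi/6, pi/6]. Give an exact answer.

4/3

On [-pi/6, pi/6], (2*cos(3*u) + 2) - (2) = 2*cos(3*u) is ≥ 0 throughout, so the area is a single integral of |2*cos(3*u)|.
∫[-pi/6,pi/6] (2*cos(3*u)) du = 4/3.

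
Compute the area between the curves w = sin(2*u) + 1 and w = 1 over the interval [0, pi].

The difference (sin(2*u) + 1) - (1) = sin(2*u) changes sign at u = pi/2 inside [0, pi], so split the integral there.
∫[0,pi/2] (sin(2*u)) du = 1.
∫[pi/2,pi] (sin(2*u)) du = -1; the area of that piece is 1.
Total area = 1 + 1 = 2.

2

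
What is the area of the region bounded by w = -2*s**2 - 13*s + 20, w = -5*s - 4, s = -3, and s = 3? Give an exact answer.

376/3

The difference (-2*s**2 - 13*s + 20) - (-5*s - 4) = -2*s**2 - 8*s + 24 changes sign at s = 2 inside [-3, 3], so split the integral there.
∫[-3,2] (-2*s**2 - 8*s + 24) ds = 350/3.
∫[2,3] (-2*s**2 - 8*s + 24) ds = -26/3; the area of that piece is 26/3.
Total area = 350/3 + 26/3 = 376/3.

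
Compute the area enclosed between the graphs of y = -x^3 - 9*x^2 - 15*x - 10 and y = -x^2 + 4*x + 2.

37/12

Set the curves equal: -x^3 - 9*x^2 - 15*x - 10 = -x^2 + 4*x + 2, so -x^3 - 8*x^2 - 19*x - 12 = 0, which factors as -(x + 1)*(x + 3)*(x + 4) = 0. The curves meet at x = -4, -3, -1.
On [-4, -3], y = -x^2 + 4*x + 2 is on top; that piece has area ∫[-4,-3] (-(-x^3 - 8*x^2 - 19*x - 12)) dx = 5/12.
On [-3, -1], y = -x^3 - 9*x^2 - 15*x - 10 is on top; that piece has area ∫[-3,-1] (-x^3 - 8*x^2 - 19*x - 12) dx = 8/3.
Total enclosed area = 5/12 + 8/3 = 37/12.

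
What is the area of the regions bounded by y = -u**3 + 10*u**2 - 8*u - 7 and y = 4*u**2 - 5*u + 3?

Set the curves equal: -u**3 + 10*u**2 - 8*u - 7 = 4*u**2 - 5*u + 3, so -u**3 + 6*u**2 - 3*u - 10 = 0, which factors as -(u - 5)*(u - 2)*(u + 1) = 0. The curves meet at u = -1, 2, 5.
On [-1, 2], y = 4*u**2 - 5*u + 3 is on top; that piece has area ∫[-1,2] (-(-u**3 + 6*u**2 - 3*u - 10)) du = 81/4.
On [2, 5], y = -u**3 + 10*u**2 - 8*u - 7 is on top; that piece has area ∫[2,5] (-u**3 + 6*u**2 - 3*u - 10) du = 81/4.
Total enclosed area = 81/4 + 81/4 = 81/2.

81/2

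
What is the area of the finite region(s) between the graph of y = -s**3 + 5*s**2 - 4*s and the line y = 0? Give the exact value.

71/6

The curve meets the s-axis where -s**3 + 5*s**2 - 4*s = 0, i.e. -s*(s - 4)*(s - 1) = 0, at s = 0, 1, 4.
On [0, 1] the curve lies below the axis; ∫[0,1] (-s**3 + 5*s**2 - 4*s) ds = -7/12, giving area 7/12.
On [1, 4] the curve lies above the axis; ∫[1,4] (-s**3 + 5*s**2 - 4*s) ds = 45/4, giving area 45/4.
Total area = 7/12 + 45/4 = 71/6.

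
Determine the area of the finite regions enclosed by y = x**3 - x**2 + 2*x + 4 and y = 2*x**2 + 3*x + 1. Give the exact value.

8

Set the curves equal: x**3 - x**2 + 2*x + 4 = 2*x**2 + 3*x + 1, so x**3 - 3*x**2 - x + 3 = 0, which factors as (x - 3)*(x - 1)*(x + 1) = 0. The curves meet at x = -1, 1, 3.
On [-1, 1], y = x**3 - x**2 + 2*x + 4 is on top; that piece has area ∫[-1,1] (x**3 - 3*x**2 - x + 3) dx = 4.
On [1, 3], y = 2*x**2 + 3*x + 1 is on top; that piece has area ∫[1,3] (-(x**3 - 3*x**2 - x + 3)) dx = 4.
Total enclosed area = 4 + 4 = 8.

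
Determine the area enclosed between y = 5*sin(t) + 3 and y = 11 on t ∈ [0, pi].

-10 + 8*pi

On [0, pi], (5*sin(t) + 3) - (11) = 5*sin(t) - 8 is ≤ 0 throughout, so the area is a single integral of |5*sin(t) - 8|.
∫[0,pi] (5*sin(t) - 8) dt = 10 - 8*pi; the area of that piece is -10 + 8*pi.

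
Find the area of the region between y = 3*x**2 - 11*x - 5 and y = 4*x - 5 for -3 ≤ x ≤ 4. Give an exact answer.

The difference (3*x**2 - 11*x - 5) - (4*x - 5) = 3*x**2 - 15*x changes sign at x = 0 inside [-3, 4], so split the integral there.
∫[-3,0] (3*x**2 - 15*x) dx = 189/2.
∫[0,4] (3*x**2 - 15*x) dx = -56; the area of that piece is 56.
Total area = 189/2 + 56 = 301/2.

301/2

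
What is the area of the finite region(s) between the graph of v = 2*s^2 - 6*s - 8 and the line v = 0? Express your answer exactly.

125/3

The curve meets the s-axis where 2*s^2 - 6*s - 8 = 0, i.e. 2*(s - 4)*(s + 1) = 0, at s = -1, 4.
On [-1, 4] the curve lies below the axis; ∫[-1,4] (2*s^2 - 6*s - 8) ds = -125/3, giving area 125/3.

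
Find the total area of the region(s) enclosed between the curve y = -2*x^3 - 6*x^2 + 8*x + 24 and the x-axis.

131/2

The curve meets the x-axis where -2*x^3 - 6*x^2 + 8*x + 24 = 0, i.e. -2*(x - 2)*(x + 2)*(x + 3) = 0, at x = -3, -2, 2.
On [-3, -2] the curve lies below the axis; ∫[-3,-2] (-2*x^3 - 6*x^2 + 8*x + 24) dx = -3/2, giving area 3/2.
On [-2, 2] the curve lies above the axis; ∫[-2,2] (-2*x^3 - 6*x^2 + 8*x + 24) dx = 64, giving area 64.
Total area = 3/2 + 64 = 131/2.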